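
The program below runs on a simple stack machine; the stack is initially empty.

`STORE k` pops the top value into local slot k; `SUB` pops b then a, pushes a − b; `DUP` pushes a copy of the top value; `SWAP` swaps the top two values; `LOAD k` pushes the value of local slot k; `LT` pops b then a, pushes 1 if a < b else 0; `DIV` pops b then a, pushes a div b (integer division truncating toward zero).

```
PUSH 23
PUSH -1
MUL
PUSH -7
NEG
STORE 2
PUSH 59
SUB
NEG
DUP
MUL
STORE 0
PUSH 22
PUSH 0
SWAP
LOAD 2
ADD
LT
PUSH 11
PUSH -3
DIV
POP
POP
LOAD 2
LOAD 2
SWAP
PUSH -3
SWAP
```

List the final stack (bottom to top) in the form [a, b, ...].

PUSH 23 -> 23
PUSH -1 -> 23 -1
MUL     -> -23
PUSH -7 -> -23 -7
NEG     -> -23 7
STORE 2 -> -23
PUSH 59 -> -23 59
SUB     -> -82
NEG     -> 82
DUP     -> 82 82
MUL     -> 6724
STORE 0 -> (empty)
PUSH 22 -> 22
PUSH 0  -> 22 0
SWAP    -> 0 22
LOAD 2  -> 0 22 7
ADD     -> 0 29
LT      -> 1
PUSH 11 -> 1 11
PUSH -3 -> 1 11 -3
DIV     -> 1 -3
POP     -> 1
POP     -> (empty)
LOAD 2  -> 7
LOAD 2  -> 7 7
SWAP    -> 7 7
PUSH -3 -> 7 7 -3
SWAP    -> 7 -3 7

[7, -3, 7]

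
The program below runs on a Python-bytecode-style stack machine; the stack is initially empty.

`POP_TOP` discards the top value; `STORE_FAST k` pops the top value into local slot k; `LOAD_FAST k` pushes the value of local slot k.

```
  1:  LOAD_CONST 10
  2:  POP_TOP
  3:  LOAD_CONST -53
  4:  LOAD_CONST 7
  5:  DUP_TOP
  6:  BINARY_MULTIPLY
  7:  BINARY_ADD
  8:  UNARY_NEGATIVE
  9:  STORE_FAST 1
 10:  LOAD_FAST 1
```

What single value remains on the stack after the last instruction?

LOAD_CONST 10   → 10
POP_TOP         → (empty)
LOAD_CONST -53  → -53
LOAD_CONST 7    → -53 7
DUP_TOP         → -53 7 7
BINARY_MULTIPLY → -53 49
BINARY_ADD      → -4
UNARY_NEGATIVE  → 4
STORE_FAST 1    → (empty)
LOAD_FAST 1     → 4

4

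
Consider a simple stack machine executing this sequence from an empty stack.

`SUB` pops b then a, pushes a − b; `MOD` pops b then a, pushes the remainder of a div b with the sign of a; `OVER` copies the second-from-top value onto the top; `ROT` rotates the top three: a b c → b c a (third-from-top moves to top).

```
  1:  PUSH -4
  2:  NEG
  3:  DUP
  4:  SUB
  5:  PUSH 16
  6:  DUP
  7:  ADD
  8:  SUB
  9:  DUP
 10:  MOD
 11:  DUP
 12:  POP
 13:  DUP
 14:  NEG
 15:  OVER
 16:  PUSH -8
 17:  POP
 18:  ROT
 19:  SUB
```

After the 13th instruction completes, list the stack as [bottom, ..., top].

[0, 0]

PUSH -4 → -4
NEG     → 4
DUP     → 4 4
SUB     → 0
PUSH 16 → 0 16
DUP     → 0 16 16
ADD     → 0 32
SUB     → -32
DUP     → -32 -32
MOD     → 0
DUP     → 0 0
POP     → 0
DUP     → 0 0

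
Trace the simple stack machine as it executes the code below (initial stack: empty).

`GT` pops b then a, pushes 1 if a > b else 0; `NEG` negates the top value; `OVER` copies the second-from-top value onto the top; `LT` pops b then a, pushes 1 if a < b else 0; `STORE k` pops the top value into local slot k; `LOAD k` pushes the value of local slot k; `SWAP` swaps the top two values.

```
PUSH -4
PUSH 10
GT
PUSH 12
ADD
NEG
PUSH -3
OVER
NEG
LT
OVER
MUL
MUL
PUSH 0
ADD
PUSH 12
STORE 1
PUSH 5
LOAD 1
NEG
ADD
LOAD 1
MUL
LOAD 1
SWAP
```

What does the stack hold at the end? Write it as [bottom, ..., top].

PUSH -4 → -4
PUSH 10 → -4 10
GT      → 0
PUSH 12 → 0 12
ADD     → 12
NEG     → -12
PUSH -3 → -12 -3
OVER    → -12 -3 -12
NEG     → -12 -3 12
LT      → -12 1
OVER    → -12 1 -12
MUL     → -12 -12
MUL     → 144
PUSH 0  → 144 0
ADD     → 144
PUSH 12 → 144 12
STORE 1 → 144
PUSH 5  → 144 5
LOAD 1  → 144 5 12
NEG     → 144 5 -12
ADD     → 144 -7
LOAD 1  → 144 -7 12
MUL     → 144 -84
LOAD 1  → 144 -84 12
SWAP    → 144 12 -84

[144, 12, -84]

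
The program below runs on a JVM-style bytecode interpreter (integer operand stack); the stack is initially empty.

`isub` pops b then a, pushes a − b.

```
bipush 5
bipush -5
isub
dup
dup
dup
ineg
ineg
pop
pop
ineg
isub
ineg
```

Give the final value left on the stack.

bipush 5  -> 5
bipush -5 -> 5 -5
isub      -> 10
dup       -> 10 10
dup       -> 10 10 10
dup       -> 10 10 10 10
ineg      -> 10 10 10 -10
ineg      -> 10 10 10 10
pop       -> 10 10 10
pop       -> 10 10
ineg      -> 10 -10
isub      -> 20
ineg      -> -20

-20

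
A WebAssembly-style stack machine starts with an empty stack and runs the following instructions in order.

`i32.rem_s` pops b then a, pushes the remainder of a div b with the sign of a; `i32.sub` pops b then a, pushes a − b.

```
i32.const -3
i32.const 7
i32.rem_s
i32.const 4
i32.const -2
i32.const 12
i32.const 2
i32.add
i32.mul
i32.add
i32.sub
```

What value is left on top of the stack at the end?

21

i32.const -3  [-3]
i32.const 7   [-3, 7]
i32.rem_s     [-3]
i32.const 4   [-3, 4]
i32.const -2  [-3, 4, -2]
i32.const 12  [-3, 4, -2, 12]
i32.const 2   [-3, 4, -2, 12, 2]
i32.add       [-3, 4, -2, 14]
i32.mul       [-3, 4, -28]
i32.add       [-3, -24]
i32.sub       [21]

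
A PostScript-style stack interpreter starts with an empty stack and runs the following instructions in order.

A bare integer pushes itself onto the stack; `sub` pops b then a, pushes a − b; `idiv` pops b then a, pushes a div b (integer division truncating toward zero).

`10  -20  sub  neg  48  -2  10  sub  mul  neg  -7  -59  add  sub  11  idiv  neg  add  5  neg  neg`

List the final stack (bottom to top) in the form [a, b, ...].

10   : 10
-20  : 10 -20
sub  : 30
neg  : -30
48   : -30 48
-2   : -30 48 -2
10   : -30 48 -2 10
sub  : -30 48 -12
mul  : -30 -576
neg  : -30 576
-7   : -30 576 -7
-59  : -30 576 -7 -59
add  : -30 576 -66
sub  : -30 642
11   : -30 642 11
idiv : -30 58
neg  : -30 -58
add  : -88
5    : -88 5
neg  : -88 -5
neg  : -88 5

[-88, 5]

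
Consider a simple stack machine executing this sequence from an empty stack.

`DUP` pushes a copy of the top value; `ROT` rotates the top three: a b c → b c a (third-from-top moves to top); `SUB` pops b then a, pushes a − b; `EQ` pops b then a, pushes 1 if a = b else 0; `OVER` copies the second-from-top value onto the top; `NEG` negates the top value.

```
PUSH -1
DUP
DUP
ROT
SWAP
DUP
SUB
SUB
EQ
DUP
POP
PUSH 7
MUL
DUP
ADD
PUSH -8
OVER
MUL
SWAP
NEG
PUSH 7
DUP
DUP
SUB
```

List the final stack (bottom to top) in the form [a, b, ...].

[-112, -14, 7, 0]

PUSH -1 → -1
DUP     → -1 -1
DUP     → -1 -1 -1
ROT     → -1 -1 -1
SWAP    → -1 -1 -1
DUP     → -1 -1 -1 -1
SUB     → -1 -1 0
SUB     → -1 -1
EQ      → 1
DUP     → 1 1
POP     → 1
PUSH 7  → 1 7
MUL     → 7
DUP     → 7 7
ADD     → 14
PUSH -8 → 14 -8
OVER    → 14 -8 14
MUL     → 14 -112
SWAP    → -112 14
NEG     → -112 -14
PUSH 7  → -112 -14 7
DUP     → -112 -14 7 7
DUP     → -112 -14 7 7 7
SUB     → -112 -14 7 0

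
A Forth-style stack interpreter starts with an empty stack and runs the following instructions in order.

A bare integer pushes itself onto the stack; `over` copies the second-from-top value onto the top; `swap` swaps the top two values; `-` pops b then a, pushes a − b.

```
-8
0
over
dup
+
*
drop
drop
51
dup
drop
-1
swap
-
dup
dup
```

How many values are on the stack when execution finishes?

3

-8    -8
0     -8 0
over  -8 0 -8
dup   -8 0 -8 -8
+     -8 0 -16
*     -8 0
drop  -8
drop  (empty)
51    51
dup   51 51
drop  51
-1    51 -1
swap  -1 51
-     -52
dup   -52 -52
dup   -52 -52 -52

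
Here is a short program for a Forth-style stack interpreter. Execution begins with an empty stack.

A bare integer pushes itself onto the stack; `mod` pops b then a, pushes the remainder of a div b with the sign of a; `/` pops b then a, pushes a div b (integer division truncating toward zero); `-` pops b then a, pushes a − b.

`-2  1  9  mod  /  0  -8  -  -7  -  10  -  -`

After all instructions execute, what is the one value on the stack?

-7

-2  : [-2]
1   : [-2, 1]
9   : [-2, 1, 9]
mod : [-2, 1]
/   : [-2]
0   : [-2, 0]
-8  : [-2, 0, -8]
-   : [-2, 8]
-7  : [-2, 8, -7]
-   : [-2, 15]
10  : [-2, 15, 10]
-   : [-2, 5]
-   : [-7]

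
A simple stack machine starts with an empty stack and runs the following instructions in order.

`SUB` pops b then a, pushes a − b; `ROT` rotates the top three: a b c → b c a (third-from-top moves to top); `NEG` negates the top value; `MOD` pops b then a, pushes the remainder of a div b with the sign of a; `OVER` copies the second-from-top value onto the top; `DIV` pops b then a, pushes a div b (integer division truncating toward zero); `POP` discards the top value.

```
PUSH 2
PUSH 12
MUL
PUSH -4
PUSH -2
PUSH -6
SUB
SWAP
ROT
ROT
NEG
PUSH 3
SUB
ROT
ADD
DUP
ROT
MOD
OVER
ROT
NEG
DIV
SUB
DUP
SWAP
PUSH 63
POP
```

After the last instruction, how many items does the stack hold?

PUSH 2  → [2]
PUSH 12 → [2, 12]
MUL     → [24]
PUSH -4 → [24, -4]
PUSH -2 → [24, -4, -2]
PUSH -6 → [24, -4, -2, -6]
SUB     → [24, -4, 4]
SWAP    → [24, 4, -4]
ROT     → [4, -4, 24]
ROT     → [-4, 24, 4]
NEG     → [-4, 24, -4]
PUSH 3  → [-4, 24, -4, 3]
SUB     → [-4, 24, -7]
ROT     → [24, -7, -4]
ADD     → [24, -11]
DUP     → [24, -11, -11]
ROT     → [-11, -11, 24]
MOD     → [-11, -11]
OVER    → [-11, -11, -11]
ROT     → [-11, -11, -11]
NEG     → [-11, -11, 11]
DIV     → [-11, -1]
SUB     → [-10]
DUP     → [-10, -10]
SWAP    → [-10, -10]
PUSH 63 → [-10, -10, 63]
POP     → [-10, -10]

2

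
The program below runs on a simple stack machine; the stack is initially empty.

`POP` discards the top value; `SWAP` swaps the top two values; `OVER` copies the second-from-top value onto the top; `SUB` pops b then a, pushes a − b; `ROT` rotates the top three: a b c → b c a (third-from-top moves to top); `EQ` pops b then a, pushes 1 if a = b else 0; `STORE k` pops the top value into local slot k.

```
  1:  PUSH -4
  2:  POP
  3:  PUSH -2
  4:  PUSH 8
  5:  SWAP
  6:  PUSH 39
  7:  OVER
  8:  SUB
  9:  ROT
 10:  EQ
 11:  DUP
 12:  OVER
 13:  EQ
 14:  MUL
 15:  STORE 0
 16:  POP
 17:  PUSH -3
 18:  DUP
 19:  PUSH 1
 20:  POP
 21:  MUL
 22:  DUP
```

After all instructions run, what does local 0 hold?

PUSH -4 → -4
POP     → (empty)
PUSH -2 → -2
PUSH 8  → -2 8
SWAP    → 8 -2
PUSH 39 → 8 -2 39
OVER    → 8 -2 39 -2
SUB     → 8 -2 41
ROT     → -2 41 8
EQ      → -2 0
DUP     → -2 0 0
OVER    → -2 0 0 0
EQ      → -2 0 1
MUL     → -2 0
STORE 0 → -2
POP     → (empty)
PUSH -3 → -3
DUP     → -3 -3
PUSH 1  → -3 -3 1
POP     → -3 -3
MUL     → 9
DUP     → 9 9

0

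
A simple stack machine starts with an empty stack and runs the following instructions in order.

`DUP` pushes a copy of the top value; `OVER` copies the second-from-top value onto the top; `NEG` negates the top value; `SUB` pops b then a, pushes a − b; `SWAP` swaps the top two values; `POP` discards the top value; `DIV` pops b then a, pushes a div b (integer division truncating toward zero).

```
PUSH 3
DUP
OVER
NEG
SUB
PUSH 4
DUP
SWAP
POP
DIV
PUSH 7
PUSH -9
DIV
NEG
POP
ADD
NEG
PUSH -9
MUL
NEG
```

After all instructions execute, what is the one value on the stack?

-36

PUSH 3   3
DUP      3 3
OVER     3 3 3
NEG      3 3 -3
SUB      3 6
PUSH 4   3 6 4
DUP      3 6 4 4
SWAP     3 6 4 4
POP      3 6 4
DIV      3 1
PUSH 7   3 1 7
PUSH -9  3 1 7 -9
DIV      3 1 0
NEG      3 1 0
POP      3 1
ADD      4
NEG      -4
PUSH -9  -4 -9
MUL      36
NEG      -36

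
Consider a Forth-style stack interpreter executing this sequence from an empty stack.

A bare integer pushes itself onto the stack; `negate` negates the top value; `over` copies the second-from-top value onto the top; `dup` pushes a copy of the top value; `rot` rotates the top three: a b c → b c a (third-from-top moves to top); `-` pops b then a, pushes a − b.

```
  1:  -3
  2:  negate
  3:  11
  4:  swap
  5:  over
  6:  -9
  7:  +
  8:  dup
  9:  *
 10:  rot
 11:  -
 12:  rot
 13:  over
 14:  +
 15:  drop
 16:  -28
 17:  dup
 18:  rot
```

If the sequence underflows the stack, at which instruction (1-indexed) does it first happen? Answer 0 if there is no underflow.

-3     → [-3]
negate → [3]
11     → [3, 11]
swap   → [11, 3]
over   → [11, 3, 11]
-9     → [11, 3, 11, -9]
+      → [11, 3, 2]
dup    → [11, 3, 2, 2]
*      → [11, 3, 4]
rot    → [3, 4, 11]
-      → [3, -7]
rot  — needs 3 operands, stack has 2 → underflow

12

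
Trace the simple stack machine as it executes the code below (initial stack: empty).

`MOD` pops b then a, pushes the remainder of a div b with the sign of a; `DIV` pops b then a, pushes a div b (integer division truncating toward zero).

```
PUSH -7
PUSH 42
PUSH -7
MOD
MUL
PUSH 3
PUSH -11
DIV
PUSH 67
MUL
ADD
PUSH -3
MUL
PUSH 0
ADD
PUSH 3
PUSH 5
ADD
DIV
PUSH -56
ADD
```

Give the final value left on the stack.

-56

PUSH -7   [-7]
PUSH 42   [-7, 42]
PUSH -7   [-7, 42, -7]
MOD       [-7, 0]
MUL       [0]
PUSH 3    [0, 3]
PUSH -11  [0, 3, -11]
DIV       [0, 0]
PUSH 67   [0, 0, 67]
MUL       [0, 0]
ADD       [0]
PUSH -3   [0, -3]
MUL       [0]
PUSH 0    [0, 0]
ADD       [0]
PUSH 3    [0, 3]
PUSH 5    [0, 3, 5]
ADD       [0, 8]
DIV       [0]
PUSH -56  [0, -56]
ADD       [-56]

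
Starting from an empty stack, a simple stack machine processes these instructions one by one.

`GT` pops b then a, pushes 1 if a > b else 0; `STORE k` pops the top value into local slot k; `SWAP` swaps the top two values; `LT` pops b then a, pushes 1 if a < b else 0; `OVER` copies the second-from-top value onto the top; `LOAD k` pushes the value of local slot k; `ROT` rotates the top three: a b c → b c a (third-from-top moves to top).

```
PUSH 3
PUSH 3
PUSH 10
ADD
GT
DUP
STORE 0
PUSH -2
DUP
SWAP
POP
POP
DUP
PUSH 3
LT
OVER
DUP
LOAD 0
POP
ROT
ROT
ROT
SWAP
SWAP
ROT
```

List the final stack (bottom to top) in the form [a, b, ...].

[0, 0, 0, 1]

PUSH 3  : 3
PUSH 3  : 3 3
PUSH 10 : 3 3 10
ADD     : 3 13
GT      : 0
DUP     : 0 0
STORE 0 : 0
PUSH -2 : 0 -2
DUP     : 0 -2 -2
SWAP    : 0 -2 -2
POP     : 0 -2
POP     : 0
DUP     : 0 0
PUSH 3  : 0 0 3
LT      : 0 1
OVER    : 0 1 0
DUP     : 0 1 0 0
LOAD 0  : 0 1 0 0 0
POP     : 0 1 0 0
ROT     : 0 0 0 1
ROT     : 0 0 1 0
ROT     : 0 1 0 0
SWAP    : 0 1 0 0
SWAP    : 0 1 0 0
ROT     : 0 0 0 1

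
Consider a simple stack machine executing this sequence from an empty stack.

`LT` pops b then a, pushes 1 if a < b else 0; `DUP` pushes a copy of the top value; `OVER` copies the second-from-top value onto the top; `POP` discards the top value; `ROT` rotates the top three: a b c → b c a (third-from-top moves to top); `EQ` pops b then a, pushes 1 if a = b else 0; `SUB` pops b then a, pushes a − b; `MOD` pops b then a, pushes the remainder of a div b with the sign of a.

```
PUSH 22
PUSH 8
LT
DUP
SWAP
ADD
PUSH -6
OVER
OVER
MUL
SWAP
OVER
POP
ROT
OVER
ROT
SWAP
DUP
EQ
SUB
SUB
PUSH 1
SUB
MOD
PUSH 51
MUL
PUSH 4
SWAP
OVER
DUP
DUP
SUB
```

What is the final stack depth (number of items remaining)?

4

PUSH 22 → [22]
PUSH 8  → [22, 8]
LT      → [0]
DUP     → [0, 0]
SWAP    → [0, 0]
ADD     → [0]
PUSH -6 → [0, -6]
OVER    → [0, -6, 0]
OVER    → [0, -6, 0, -6]
MUL     → [0, -6, 0]
SWAP    → [0, 0, -6]
OVER    → [0, 0, -6, 0]
POP     → [0, 0, -6]
ROT     → [0, -6, 0]
OVER    → [0, -6, 0, -6]
ROT     → [0, 0, -6, -6]
SWAP    → [0, 0, -6, -6]
DUP     → [0, 0, -6, -6, -6]
EQ      → [0, 0, -6, 1]
SUB     → [0, 0, -7]
SUB     → [0, 7]
PUSH 1  → [0, 7, 1]
SUB     → [0, 6]
MOD     → [0]
PUSH 51 → [0, 51]
MUL     → [0]
PUSH 4  → [0, 4]
SWAP    → [4, 0]
OVER    → [4, 0, 4]
DUP     → [4, 0, 4, 4]
DUP     → [4, 0, 4, 4, 4]
SUB     → [4, 0, 4, 0]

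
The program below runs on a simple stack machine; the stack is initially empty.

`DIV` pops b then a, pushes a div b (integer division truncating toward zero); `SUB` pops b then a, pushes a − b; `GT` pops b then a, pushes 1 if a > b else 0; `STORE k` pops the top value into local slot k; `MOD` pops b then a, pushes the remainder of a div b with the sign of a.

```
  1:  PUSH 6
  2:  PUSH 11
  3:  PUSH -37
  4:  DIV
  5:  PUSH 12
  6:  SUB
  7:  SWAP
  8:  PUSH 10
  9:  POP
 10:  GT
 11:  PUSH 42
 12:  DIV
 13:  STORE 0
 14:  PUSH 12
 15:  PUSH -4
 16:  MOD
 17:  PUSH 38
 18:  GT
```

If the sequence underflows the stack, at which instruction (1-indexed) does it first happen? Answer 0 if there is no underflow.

PUSH 6   → [6]
PUSH 11  → [6, 11]
PUSH -37 → [6, 11, -37]
DIV      → [6, 0]
PUSH 12  → [6, 0, 12]
SUB      → [6, -12]
SWAP     → [-12, 6]
PUSH 10  → [-12, 6, 10]
POP      → [-12, 6]
GT       → [0]
PUSH 42  → [0, 42]
DIV      → [0]
STORE 0  → []
PUSH 12  → [12]
PUSH -4  → [12, -4]
MOD      → [0]
PUSH 38  → [0, 38]
GT       → [0]

0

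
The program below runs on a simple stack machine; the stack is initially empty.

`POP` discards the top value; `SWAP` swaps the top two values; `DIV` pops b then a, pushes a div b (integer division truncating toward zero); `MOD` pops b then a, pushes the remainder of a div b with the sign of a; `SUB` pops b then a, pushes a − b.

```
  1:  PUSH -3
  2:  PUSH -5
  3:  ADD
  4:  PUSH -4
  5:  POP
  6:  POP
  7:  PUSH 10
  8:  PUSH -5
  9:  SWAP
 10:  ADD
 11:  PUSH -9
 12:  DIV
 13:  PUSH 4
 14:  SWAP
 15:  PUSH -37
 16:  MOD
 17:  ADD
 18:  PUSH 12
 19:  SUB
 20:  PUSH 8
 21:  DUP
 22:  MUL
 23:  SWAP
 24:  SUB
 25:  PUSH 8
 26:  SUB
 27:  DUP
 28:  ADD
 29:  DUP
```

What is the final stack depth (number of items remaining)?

PUSH -3   [-3]
PUSH -5   [-3, -5]
ADD       [-8]
PUSH -4   [-8, -4]
POP       [-8]
POP       []
PUSH 10   [10]
PUSH -5   [10, -5]
SWAP      [-5, 10]
ADD       [5]
PUSH -9   [5, -9]
DIV       [0]
PUSH 4    [0, 4]
SWAP      [4, 0]
PUSH -37  [4, 0, -37]
MOD       [4, 0]
ADD       [4]
PUSH 12   [4, 12]
SUB       [-8]
PUSH 8    [-8, 8]
DUP       [-8, 8, 8]
MUL       [-8, 64]
SWAP      [64, -8]
SUB       [72]
PUSH 8    [72, 8]
SUB       [64]
DUP       [64, 64]
ADD       [128]
DUP       [128, 128]

2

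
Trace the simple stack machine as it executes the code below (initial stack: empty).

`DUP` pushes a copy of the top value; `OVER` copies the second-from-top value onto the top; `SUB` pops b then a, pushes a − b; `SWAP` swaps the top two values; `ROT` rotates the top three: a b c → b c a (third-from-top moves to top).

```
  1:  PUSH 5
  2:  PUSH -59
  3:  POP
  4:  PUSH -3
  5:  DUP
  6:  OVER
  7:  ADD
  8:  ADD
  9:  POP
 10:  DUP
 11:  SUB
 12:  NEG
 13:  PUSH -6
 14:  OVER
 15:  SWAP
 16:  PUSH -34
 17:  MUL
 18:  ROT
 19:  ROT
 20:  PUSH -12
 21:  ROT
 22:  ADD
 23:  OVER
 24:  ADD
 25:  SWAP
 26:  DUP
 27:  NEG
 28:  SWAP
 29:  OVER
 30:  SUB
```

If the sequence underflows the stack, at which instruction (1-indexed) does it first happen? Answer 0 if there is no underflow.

0

PUSH 5   : 5
PUSH -59 : 5 -59
POP      : 5
PUSH -3  : 5 -3
DUP      : 5 -3 -3
OVER     : 5 -3 -3 -3
ADD      : 5 -3 -6
ADD      : 5 -9
POP      : 5
DUP      : 5 5
SUB      : 0
NEG      : 0
PUSH -6  : 0 -6
OVER     : 0 -6 0
SWAP     : 0 0 -6
PUSH -34 : 0 0 -6 -34
MUL      : 0 0 204
ROT      : 0 204 0
ROT      : 204 0 0
PUSH -12 : 204 0 0 -12
ROT      : 204 0 -12 0
ADD      : 204 0 -12
OVER     : 204 0 -12 0
ADD      : 204 0 -12
SWAP     : 204 -12 0
DUP      : 204 -12 0 0
NEG      : 204 -12 0 0
SWAP     : 204 -12 0 0
OVER     : 204 -12 0 0 0
SUB      : 204 -12 0 0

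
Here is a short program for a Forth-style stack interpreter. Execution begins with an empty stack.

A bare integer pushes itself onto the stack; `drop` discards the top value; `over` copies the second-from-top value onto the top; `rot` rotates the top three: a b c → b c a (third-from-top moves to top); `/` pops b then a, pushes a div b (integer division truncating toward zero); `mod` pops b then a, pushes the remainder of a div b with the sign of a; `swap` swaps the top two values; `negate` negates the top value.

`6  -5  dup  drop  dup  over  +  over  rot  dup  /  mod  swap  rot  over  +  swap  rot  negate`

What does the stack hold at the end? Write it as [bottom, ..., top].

[-4, -10, 0]

6      -> 6
-5     -> 6 -5
dup    -> 6 -5 -5
drop   -> 6 -5
dup    -> 6 -5 -5
over   -> 6 -5 -5 -5
+      -> 6 -5 -10
over   -> 6 -5 -10 -5
rot    -> 6 -10 -5 -5
dup    -> 6 -10 -5 -5 -5
/      -> 6 -10 -5 1
mod    -> 6 -10 0
swap   -> 6 0 -10
rot    -> 0 -10 6
over   -> 0 -10 6 -10
+      -> 0 -10 -4
swap   -> 0 -4 -10
rot    -> -4 -10 0
negate -> -4 -10 0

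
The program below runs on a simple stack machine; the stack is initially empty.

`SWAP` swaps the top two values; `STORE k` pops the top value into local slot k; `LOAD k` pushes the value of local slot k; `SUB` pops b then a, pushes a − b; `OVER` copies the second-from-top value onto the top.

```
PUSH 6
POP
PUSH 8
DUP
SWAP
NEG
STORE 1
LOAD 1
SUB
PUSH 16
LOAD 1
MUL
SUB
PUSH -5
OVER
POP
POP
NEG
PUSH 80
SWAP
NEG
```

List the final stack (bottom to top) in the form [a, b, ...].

PUSH 6  → [6]
POP     → []
PUSH 8  → [8]
DUP     → [8, 8]
SWAP    → [8, 8]
NEG     → [8, -8]
STORE 1 → [8]
LOAD 1  → [8, -8]
SUB     → [16]
PUSH 16 → [16, 16]
LOAD 1  → [16, 16, -8]
MUL     → [16, -128]
SUB     → [144]
PUSH -5 → [144, -5]
OVER    → [144, -5, 144]
POP     → [144, -5]
POP     → [144]
NEG     → [-144]
PUSH 80 → [-144, 80]
SWAP    → [80, -144]
NEG     → [80, 144]

[80, 144]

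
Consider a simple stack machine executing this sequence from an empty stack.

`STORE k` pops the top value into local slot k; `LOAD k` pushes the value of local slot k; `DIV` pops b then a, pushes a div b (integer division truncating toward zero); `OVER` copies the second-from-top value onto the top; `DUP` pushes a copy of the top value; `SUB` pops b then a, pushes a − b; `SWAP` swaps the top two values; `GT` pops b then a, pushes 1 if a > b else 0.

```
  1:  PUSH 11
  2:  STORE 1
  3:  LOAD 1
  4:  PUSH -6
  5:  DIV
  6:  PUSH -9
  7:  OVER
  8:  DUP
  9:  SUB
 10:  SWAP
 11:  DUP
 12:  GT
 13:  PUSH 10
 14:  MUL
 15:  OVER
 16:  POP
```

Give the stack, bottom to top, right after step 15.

PUSH 11  11
STORE 1  (empty)
LOAD 1   11
PUSH -6  11 -6
DIV      -1
PUSH -9  -1 -9
OVER     -1 -9 -1
DUP      -1 -9 -1 -1
SUB      -1 -9 0
SWAP     -1 0 -9
DUP      -1 0 -9 -9
GT       -1 0 0
PUSH 10  -1 0 0 10
MUL      -1 0 0
OVER     -1 0 0 0

[-1, 0, 0, 0]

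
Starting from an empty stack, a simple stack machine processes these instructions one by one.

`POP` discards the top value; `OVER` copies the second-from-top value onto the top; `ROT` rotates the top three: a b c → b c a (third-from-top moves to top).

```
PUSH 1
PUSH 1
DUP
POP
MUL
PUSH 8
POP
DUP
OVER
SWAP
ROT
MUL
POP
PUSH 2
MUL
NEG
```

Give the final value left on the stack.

-2

PUSH 1 : 1
PUSH 1 : 1 1
DUP    : 1 1 1
POP    : 1 1
MUL    : 1
PUSH 8 : 1 8
POP    : 1
DUP    : 1 1
OVER   : 1 1 1
SWAP   : 1 1 1
ROT    : 1 1 1
MUL    : 1 1
POP    : 1
PUSH 2 : 1 2
MUL    : 2
NEG    : -2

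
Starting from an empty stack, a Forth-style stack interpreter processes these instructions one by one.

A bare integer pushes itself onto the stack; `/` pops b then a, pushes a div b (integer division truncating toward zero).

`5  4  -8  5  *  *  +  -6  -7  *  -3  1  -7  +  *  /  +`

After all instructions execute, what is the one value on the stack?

5  : [5]
4  : [5, 4]
-8 : [5, 4, -8]
5  : [5, 4, -8, 5]
*  : [5, 4, -40]
*  : [5, -160]
+  : [-155]
-6 : [-155, -6]
-7 : [-155, -6, -7]
*  : [-155, 42]
-3 : [-155, 42, -3]
1  : [-155, 42, -3, 1]
-7 : [-155, 42, -3, 1, -7]
+  : [-155, 42, -3, -6]
*  : [-155, 42, 18]
/  : [-155, 2]
+  : [-153]

-153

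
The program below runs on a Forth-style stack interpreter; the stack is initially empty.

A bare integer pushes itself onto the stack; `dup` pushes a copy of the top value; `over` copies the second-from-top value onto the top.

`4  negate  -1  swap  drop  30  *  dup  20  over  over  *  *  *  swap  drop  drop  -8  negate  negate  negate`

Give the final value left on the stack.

4      → 4
negate → -4
-1     → -4 -1
swap   → -1 -4
drop   → -1
30     → -1 30
*      → -30
dup    → -30 -30
20     → -30 -30 20
over   → -30 -30 20 -30
over   → -30 -30 20 -30 20
*      → -30 -30 20 -600
*      → -30 -30 -12000
*      → -30 360000
swap   → 360000 -30
drop   → 360000
drop   → (empty)
-8     → -8
negate → 8
negate → -8
negate → 8

8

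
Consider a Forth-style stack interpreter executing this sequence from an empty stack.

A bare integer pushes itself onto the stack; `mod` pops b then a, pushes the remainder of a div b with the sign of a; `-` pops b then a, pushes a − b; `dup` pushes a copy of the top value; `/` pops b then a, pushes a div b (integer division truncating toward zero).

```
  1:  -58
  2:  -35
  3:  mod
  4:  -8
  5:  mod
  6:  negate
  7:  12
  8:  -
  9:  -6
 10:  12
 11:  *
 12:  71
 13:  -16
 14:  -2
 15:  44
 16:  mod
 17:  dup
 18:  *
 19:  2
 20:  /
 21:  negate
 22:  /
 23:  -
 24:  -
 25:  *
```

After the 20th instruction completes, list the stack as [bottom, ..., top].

-58    → -58
-35    → -58 -35
mod    → -23
-8     → -23 -8
mod    → -7
negate → 7
12     → 7 12
-      → -5
-6     → -5 -6
12     → -5 -6 12
*      → -5 -72
71     → -5 -72 71
-16    → -5 -72 71 -16
-2     → -5 -72 71 -16 -2
44     → -5 -72 71 -16 -2 44
mod    → -5 -72 71 -16 -2
dup    → -5 -72 71 -16 -2 -2
*      → -5 -72 71 -16 4
2      → -5 -72 71 -16 4 2
/      → -5 -72 71 -16 2

[-5, -72, 71, -16, 2]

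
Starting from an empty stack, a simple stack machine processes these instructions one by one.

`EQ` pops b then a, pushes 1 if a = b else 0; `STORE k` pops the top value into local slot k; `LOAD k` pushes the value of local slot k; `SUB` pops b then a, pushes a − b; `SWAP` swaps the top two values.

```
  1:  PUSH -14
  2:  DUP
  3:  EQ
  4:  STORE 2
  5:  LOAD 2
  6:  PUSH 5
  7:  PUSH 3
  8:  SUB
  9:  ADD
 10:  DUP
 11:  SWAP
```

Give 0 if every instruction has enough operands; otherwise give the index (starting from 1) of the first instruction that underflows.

PUSH -14 → -14
DUP      → -14 -14
EQ       → 1
STORE 2  → (empty)
LOAD 2   → 1
PUSH 5   → 1 5
PUSH 3   → 1 5 3
SUB      → 1 2
ADD      → 3
DUP      → 3 3
SWAP     → 3 3

0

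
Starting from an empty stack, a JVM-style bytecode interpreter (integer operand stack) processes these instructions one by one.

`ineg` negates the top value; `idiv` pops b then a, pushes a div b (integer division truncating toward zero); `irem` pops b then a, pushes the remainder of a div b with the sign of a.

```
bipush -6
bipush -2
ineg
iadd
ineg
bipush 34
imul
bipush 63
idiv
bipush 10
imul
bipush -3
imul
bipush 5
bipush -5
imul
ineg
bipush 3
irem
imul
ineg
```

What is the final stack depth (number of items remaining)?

bipush -6  -6
bipush -2  -6 -2
ineg       -6 2
iadd       -4
ineg       4
bipush 34  4 34
imul       136
bipush 63  136 63
idiv       2
bipush 10  2 10
imul       20
bipush -3  20 -3
imul       -60
bipush 5   -60 5
bipush -5  -60 5 -5
imul       -60 -25
ineg       -60 25
bipush 3   -60 25 3
irem       -60 1
imul       -60
ineg       60

1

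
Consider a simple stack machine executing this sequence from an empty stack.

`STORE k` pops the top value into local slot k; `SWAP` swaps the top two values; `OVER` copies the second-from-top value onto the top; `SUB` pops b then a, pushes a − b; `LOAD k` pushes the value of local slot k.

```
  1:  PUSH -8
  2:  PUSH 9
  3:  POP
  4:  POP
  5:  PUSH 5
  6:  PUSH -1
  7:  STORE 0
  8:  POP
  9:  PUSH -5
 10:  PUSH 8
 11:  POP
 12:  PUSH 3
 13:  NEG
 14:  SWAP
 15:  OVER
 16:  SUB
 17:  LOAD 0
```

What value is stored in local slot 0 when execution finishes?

PUSH -8 -> -8
PUSH 9  -> -8 9
POP     -> -8
POP     -> (empty)
PUSH 5  -> 5
PUSH -1 -> 5 -1
STORE 0 -> 5
POP     -> (empty)
PUSH -5 -> -5
PUSH 8  -> -5 8
POP     -> -5
PUSH 3  -> -5 3
NEG     -> -5 -3
SWAP    -> -3 -5
OVER    -> -3 -5 -3
SUB     -> -3 -2
LOAD 0  -> -3 -2 -1

-1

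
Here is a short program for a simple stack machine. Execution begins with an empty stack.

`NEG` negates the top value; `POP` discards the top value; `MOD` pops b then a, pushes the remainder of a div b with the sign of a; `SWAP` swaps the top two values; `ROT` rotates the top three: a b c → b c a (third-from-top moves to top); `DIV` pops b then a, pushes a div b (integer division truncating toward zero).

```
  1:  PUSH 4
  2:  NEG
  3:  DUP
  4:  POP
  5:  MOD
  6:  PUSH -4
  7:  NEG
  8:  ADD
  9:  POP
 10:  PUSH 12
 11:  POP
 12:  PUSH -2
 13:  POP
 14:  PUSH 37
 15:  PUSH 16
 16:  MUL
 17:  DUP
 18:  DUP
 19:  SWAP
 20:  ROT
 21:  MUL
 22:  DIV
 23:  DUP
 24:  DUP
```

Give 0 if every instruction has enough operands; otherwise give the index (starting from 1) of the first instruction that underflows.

PUSH 4  4
NEG     -4
DUP     -4 -4
POP     -4
MOD  — needs 2 operands, stack has 1 → underflow

5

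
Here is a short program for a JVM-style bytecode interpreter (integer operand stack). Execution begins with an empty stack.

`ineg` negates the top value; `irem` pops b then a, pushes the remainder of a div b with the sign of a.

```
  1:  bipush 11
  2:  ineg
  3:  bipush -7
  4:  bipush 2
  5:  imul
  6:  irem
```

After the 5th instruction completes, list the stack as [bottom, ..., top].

[-11, -14]

bipush 11  [11]
ineg       [-11]
bipush -7  [-11, -7]
bipush 2   [-11, -7, 2]
imul       [-11, -14]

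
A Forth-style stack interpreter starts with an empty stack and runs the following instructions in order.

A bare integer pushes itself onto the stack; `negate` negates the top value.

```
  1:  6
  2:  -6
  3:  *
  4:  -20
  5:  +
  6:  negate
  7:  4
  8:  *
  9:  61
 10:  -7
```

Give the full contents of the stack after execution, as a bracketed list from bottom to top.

6       6
-6      6 -6
*       -36
-20     -36 -20
+       -56
negate  56
4       56 4
*       224
61      224 61
-7      224 61 -7

[224, 61, -7]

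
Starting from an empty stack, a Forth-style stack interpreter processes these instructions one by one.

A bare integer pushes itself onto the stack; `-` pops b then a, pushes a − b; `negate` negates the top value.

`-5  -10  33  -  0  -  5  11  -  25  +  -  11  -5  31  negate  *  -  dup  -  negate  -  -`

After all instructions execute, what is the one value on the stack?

57

-5     : [-5]
-10    : [-5, -10]
33     : [-5, -10, 33]
-      : [-5, -43]
0      : [-5, -43, 0]
-      : [-5, -43]
5      : [-5, -43, 5]
11     : [-5, -43, 5, 11]
-      : [-5, -43, -6]
25     : [-5, -43, -6, 25]
+      : [-5, -43, 19]
-      : [-5, -62]
11     : [-5, -62, 11]
-5     : [-5, -62, 11, -5]
31     : [-5, -62, 11, -5, 31]
negate : [-5, -62, 11, -5, -31]
*      : [-5, -62, 11, 155]
-      : [-5, -62, -144]
dup    : [-5, -62, -144, -144]
-      : [-5, -62, 0]
negate : [-5, -62, 0]
-      : [-5, -62]
-      : [57]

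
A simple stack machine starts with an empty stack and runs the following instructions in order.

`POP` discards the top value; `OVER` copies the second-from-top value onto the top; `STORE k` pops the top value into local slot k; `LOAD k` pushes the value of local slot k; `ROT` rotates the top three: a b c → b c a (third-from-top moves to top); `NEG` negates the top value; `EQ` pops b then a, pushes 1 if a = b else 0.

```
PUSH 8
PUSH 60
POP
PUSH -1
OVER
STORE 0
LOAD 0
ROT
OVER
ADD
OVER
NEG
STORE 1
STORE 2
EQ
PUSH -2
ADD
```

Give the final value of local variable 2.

PUSH 8  : 8
PUSH 60 : 8 60
POP     : 8
PUSH -1 : 8 -1
OVER    : 8 -1 8
STORE 0 : 8 -1
LOAD 0  : 8 -1 8
ROT     : -1 8 8
OVER    : -1 8 8 8
ADD     : -1 8 16
OVER    : -1 8 16 8
NEG     : -1 8 16 -8
STORE 1 : -1 8 16
STORE 2 : -1 8
EQ      : 0
PUSH -2 : 0 -2
ADD     : -2

16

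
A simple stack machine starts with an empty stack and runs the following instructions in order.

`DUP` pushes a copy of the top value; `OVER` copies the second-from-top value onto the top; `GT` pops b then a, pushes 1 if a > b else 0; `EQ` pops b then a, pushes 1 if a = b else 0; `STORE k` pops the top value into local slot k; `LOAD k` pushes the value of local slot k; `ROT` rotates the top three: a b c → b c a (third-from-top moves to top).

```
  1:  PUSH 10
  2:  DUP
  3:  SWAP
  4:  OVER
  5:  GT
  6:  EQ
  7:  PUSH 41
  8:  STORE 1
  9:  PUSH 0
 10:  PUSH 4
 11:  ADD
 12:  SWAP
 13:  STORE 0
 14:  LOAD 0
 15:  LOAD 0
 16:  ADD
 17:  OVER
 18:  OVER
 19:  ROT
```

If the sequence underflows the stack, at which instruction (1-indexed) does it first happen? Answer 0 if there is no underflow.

PUSH 10 -> 10
DUP     -> 10 10
SWAP    -> 10 10
OVER    -> 10 10 10
GT      -> 10 0
EQ      -> 0
PUSH 41 -> 0 41
STORE 1 -> 0
PUSH 0  -> 0 0
PUSH 4  -> 0 0 4
ADD     -> 0 4
SWAP    -> 4 0
STORE 0 -> 4
LOAD 0  -> 4 0
LOAD 0  -> 4 0 0
ADD     -> 4 0
OVER    -> 4 0 4
OVER    -> 4 0 4 0
ROT     -> 4 4 0 0

0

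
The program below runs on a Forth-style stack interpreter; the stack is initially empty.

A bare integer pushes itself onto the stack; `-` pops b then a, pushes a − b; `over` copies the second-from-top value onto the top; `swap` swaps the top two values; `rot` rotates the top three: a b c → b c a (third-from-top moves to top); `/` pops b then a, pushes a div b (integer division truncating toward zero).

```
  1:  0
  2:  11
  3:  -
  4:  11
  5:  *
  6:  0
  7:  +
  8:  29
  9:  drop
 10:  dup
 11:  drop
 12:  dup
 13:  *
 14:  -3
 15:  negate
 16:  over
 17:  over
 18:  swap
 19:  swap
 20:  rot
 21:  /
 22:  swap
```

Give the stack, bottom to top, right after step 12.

0     0
11    0 11
-     -11
11    -11 11
*     -121
0     -121 0
+     -121
29    -121 29
drop  -121
dup   -121 -121
drop  -121
dup   -121 -121

[-121, -121]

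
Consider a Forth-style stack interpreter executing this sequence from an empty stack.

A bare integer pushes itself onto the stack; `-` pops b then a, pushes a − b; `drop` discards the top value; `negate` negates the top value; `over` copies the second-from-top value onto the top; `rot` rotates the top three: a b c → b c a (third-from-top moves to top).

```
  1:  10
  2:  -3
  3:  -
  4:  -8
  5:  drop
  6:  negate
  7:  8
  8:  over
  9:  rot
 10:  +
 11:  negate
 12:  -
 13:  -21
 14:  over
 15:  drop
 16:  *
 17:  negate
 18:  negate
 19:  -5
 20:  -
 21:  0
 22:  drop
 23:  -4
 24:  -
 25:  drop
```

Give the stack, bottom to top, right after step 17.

[-378]

10     -> [10]
-3     -> [10, -3]
-      -> [13]
-8     -> [13, -8]
drop   -> [13]
negate -> [-13]
8      -> [-13, 8]
over   -> [-13, 8, -13]
rot    -> [8, -13, -13]
+      -> [8, -26]
negate -> [8, 26]
-      -> [-18]
-21    -> [-18, -21]
over   -> [-18, -21, -18]
drop   -> [-18, -21]
*      -> [378]
negate -> [-378]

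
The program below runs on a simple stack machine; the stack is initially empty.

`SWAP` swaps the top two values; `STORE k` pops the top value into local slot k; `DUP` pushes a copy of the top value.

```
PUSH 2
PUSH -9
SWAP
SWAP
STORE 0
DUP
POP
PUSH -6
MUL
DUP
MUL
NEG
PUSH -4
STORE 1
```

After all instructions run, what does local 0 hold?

PUSH 2  → 2
PUSH -9 → 2 -9
SWAP    → -9 2
SWAP    → 2 -9
STORE 0 → 2
DUP     → 2 2
POP     → 2
PUSH -6 → 2 -6
MUL     → -12
DUP     → -12 -12
MUL     → 144
NEG     → -144
PUSH -4 → -144 -4
STORE 1 → -144

-9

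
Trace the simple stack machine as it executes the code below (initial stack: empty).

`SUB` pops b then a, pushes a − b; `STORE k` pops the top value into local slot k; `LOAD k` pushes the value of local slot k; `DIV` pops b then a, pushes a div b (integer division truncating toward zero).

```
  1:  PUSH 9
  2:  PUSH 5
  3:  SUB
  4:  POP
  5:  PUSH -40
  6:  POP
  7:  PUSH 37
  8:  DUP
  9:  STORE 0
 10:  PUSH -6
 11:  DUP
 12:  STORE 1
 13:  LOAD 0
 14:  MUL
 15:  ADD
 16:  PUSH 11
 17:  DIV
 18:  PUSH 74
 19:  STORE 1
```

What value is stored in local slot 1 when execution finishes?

74

PUSH 9   : 9
PUSH 5   : 9 5
SUB      : 4
POP      : (empty)
PUSH -40 : -40
POP      : (empty)
PUSH 37  : 37
DUP      : 37 37
STORE 0  : 37
PUSH -6  : 37 -6
DUP      : 37 -6 -6
STORE 1  : 37 -6
LOAD 0   : 37 -6 37
MUL      : 37 -222
ADD      : -185
PUSH 11  : -185 11
DIV      : -16
PUSH 74  : -16 74
STORE 1  : -16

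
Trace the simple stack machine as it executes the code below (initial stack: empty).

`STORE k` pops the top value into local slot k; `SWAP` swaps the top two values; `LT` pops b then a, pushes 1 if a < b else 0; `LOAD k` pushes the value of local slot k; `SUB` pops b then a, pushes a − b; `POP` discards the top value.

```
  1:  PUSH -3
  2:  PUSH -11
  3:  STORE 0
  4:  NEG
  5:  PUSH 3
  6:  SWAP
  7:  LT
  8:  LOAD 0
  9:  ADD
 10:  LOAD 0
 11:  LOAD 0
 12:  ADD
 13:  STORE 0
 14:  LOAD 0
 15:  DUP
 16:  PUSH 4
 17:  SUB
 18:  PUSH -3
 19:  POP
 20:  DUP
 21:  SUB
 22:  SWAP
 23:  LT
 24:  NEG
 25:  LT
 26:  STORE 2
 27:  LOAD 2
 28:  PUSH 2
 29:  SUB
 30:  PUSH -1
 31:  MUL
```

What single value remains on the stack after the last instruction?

PUSH -3   [-3]
PUSH -11  [-3, -11]
STORE 0   [-3]
NEG       [3]
PUSH 3    [3, 3]
SWAP      [3, 3]
LT        [0]
LOAD 0    [0, -11]
ADD       [-11]
LOAD 0    [-11, -11]
LOAD 0    [-11, -11, -11]
ADD       [-11, -22]
STORE 0   [-11]
LOAD 0    [-11, -22]
DUP       [-11, -22, -22]
PUSH 4    [-11, -22, -22, 4]
SUB       [-11, -22, -26]
PUSH -3   [-11, -22, -26, -3]
POP       [-11, -22, -26]
DUP       [-11, -22, -26, -26]
SUB       [-11, -22, 0]
SWAP      [-11, 0, -22]
LT        [-11, 0]
NEG       [-11, 0]
LT        [1]
STORE 2   []
LOAD 2    [1]
PUSH 2    [1, 2]
SUB       [-1]
PUSH -1   [-1, -1]
MUL       [1]

1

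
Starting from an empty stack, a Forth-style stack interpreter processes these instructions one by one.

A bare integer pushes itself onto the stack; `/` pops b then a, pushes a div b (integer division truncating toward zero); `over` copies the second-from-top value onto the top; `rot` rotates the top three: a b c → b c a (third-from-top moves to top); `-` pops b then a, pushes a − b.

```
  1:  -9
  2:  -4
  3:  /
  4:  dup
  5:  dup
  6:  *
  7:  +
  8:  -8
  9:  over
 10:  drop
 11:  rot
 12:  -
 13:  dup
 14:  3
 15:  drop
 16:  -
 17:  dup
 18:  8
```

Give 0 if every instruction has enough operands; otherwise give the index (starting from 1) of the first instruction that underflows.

11

-9    [-9]
-4    [-9, -4]
/     [2]
dup   [2, 2]
dup   [2, 2, 2]
*     [2, 4]
+     [6]
-8    [6, -8]
over  [6, -8, 6]
drop  [6, -8]
rot  — needs 3 operands, stack has 2 → underflow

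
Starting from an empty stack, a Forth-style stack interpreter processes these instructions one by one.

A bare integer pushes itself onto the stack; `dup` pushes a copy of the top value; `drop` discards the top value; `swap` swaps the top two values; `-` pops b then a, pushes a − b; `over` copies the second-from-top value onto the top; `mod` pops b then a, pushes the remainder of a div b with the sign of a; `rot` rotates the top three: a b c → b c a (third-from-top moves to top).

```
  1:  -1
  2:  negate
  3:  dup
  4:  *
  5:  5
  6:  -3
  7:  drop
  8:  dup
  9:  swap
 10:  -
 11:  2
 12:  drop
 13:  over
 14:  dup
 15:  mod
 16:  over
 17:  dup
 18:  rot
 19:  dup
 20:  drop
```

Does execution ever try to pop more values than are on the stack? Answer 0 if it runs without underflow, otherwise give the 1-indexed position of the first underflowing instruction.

0

-1     -> -1
negate -> 1
dup    -> 1 1
*      -> 1
5      -> 1 5
-3     -> 1 5 -3
drop   -> 1 5
dup    -> 1 5 5
swap   -> 1 5 5
-      -> 1 0
2      -> 1 0 2
drop   -> 1 0
over   -> 1 0 1
dup    -> 1 0 1 1
mod    -> 1 0 0
over   -> 1 0 0 0
dup    -> 1 0 0 0 0
rot    -> 1 0 0 0 0
dup    -> 1 0 0 0 0 0
drop   -> 1 0 0 0 0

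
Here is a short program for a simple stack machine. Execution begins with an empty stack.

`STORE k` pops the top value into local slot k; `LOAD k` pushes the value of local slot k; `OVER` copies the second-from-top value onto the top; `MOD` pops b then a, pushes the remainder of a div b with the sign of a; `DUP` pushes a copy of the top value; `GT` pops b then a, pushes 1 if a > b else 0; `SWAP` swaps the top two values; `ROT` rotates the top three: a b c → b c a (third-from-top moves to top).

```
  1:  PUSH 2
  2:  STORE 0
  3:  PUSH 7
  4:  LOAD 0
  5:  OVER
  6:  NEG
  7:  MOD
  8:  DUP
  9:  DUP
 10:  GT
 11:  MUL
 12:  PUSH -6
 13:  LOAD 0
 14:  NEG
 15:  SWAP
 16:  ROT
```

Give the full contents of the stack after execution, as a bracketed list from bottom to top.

[7, -2, -6, 0]

PUSH 2   [2]
STORE 0  []
PUSH 7   [7]
LOAD 0   [7, 2]
OVER     [7, 2, 7]
NEG      [7, 2, -7]
MOD      [7, 2]
DUP      [7, 2, 2]
DUP      [7, 2, 2, 2]
GT       [7, 2, 0]
MUL      [7, 0]
PUSH -6  [7, 0, -6]
LOAD 0   [7, 0, -6, 2]
NEG      [7, 0, -6, -2]
SWAP     [7, 0, -2, -6]
ROT      [7, -2, -6, 0]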